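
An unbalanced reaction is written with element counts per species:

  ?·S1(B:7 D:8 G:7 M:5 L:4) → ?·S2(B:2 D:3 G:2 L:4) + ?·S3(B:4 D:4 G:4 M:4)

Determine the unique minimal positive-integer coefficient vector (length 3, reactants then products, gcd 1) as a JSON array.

B: 4·7 = 28 | 4·2+5·4 = 28
D: 4·8 = 32 | 4·3+5·4 = 32
G: 4·7 = 28 | 4·2+5·4 = 28
M: 4·5 = 20 | 4·0+5·4 = 20
L: 4·4 = 16 | 4·4+5·0 = 16
gcd(4,4,5) = 1

Coefficients: [4, 4, 5]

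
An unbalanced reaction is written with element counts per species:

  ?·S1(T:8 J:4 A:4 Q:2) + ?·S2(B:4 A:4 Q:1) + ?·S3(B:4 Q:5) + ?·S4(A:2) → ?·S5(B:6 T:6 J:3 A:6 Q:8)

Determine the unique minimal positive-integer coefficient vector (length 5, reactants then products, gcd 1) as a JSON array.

Coefficients: [3, 1, 5, 4, 4]

B: 3·0+1·4+5·4+4·0 = 24 | 4·6 = 24
T: 3·8+1·0+5·0+4·0 = 24 | 4·6 = 24
J: 3·4+1·0+5·0+4·0 = 12 | 4·3 = 12
A: 3·4+1·4+5·0+4·2 = 24 | 4·6 = 24
Q: 3·2+1·1+5·5+4·0 = 32 | 4·8 = 32
gcd(3,1,5,4,4) = 1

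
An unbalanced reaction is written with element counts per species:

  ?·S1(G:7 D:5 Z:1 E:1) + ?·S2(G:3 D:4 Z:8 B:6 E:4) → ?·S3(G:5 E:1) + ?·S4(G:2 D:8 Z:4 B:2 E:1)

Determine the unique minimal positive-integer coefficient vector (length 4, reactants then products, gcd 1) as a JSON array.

Coefficients: [4, 1, 5, 3]

G: 4·7+1·3 = 31 | 5·5+3·2 = 31
D: 4·5+1·4 = 24 | 5·0+3·8 = 24
Z: 4·1+1·8 = 12 | 5·0+3·4 = 12
B: 4·0+1·6 = 6 | 5·0+3·2 = 6
E: 4·1+1·4 = 8 | 5·1+3·1 = 8
gcd(4,1,5,3) = 1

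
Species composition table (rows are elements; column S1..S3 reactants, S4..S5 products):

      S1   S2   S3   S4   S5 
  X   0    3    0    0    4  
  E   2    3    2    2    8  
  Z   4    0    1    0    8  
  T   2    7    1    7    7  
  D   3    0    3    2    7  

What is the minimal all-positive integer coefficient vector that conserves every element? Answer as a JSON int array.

X: 5·0+4·3+4·0 = 12 | 3·0+3·4 = 12
E: 5·2+4·3+4·2 = 30 | 3·2+3·8 = 30
Z: 5·4+4·0+4·1 = 24 | 3·0+3·8 = 24
T: 5·2+4·7+4·1 = 42 | 3·7+3·7 = 42
D: 5·3+4·0+4·3 = 27 | 3·2+3·7 = 27
gcd(5,4,4,3,3) = 1

Coefficients: [5, 4, 4, 3, 3]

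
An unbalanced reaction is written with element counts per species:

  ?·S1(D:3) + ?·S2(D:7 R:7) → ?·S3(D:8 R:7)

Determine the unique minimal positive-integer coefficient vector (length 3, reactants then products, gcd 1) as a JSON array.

Coefficients: [1, 3, 3]

D: 1·3+3·7 = 24 | 3·8 = 24
R: 1·0+3·7 = 21 | 3·7 = 21
gcd(1,3,3) = 1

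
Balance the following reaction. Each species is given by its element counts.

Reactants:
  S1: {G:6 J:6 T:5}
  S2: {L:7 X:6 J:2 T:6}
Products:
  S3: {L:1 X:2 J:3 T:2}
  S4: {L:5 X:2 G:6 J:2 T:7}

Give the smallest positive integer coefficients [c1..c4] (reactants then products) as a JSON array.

Coefficients: [1, 1, 2, 1]

L: 1·0+1·7 = 7 | 2·1+1·5 = 7
X: 1·0+1·6 = 6 | 2·2+1·2 = 6
G: 1·6+1·0 = 6 | 2·0+1·6 = 6
J: 1·6+1·2 = 8 | 2·3+1·2 = 8
T: 1·5+1·6 = 11 | 2·2+1·7 = 11
gcd(1,1,2,1) = 1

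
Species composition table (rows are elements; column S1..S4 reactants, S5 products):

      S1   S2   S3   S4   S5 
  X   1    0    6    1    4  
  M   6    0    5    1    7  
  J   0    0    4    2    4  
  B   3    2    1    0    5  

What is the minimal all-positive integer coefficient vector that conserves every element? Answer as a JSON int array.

Coefficients: [2, 4, 1, 4, 3]

X: 2·1+4·0+1·6+4·1 = 12 | 3·4 = 12
M: 2·6+4·0+1·5+4·1 = 21 | 3·7 = 21
J: 2·0+4·0+1·4+4·2 = 12 | 3·4 = 12
B: 2·3+4·2+1·1+4·0 = 15 | 3·5 = 15
gcd(2,4,1,4,3) = 1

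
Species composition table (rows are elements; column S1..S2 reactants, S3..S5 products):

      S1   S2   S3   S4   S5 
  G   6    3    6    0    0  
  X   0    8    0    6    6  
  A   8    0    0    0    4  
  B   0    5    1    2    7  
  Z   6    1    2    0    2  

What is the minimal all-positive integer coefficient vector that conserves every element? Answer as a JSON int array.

Coefficients: [1, 6, 4, 6, 2]

G: 1·6+6·3 = 24 | 4·6+6·0+2·0 = 24
X: 1·0+6·8 = 48 | 4·0+6·6+2·6 = 48
A: 1·8+6·0 = 8 | 4·0+6·0+2·4 = 8
B: 1·0+6·5 = 30 | 4·1+6·2+2·7 = 30
Z: 1·6+6·1 = 12 | 4·2+6·0+2·2 = 12
gcd(1,6,4,6,2) = 1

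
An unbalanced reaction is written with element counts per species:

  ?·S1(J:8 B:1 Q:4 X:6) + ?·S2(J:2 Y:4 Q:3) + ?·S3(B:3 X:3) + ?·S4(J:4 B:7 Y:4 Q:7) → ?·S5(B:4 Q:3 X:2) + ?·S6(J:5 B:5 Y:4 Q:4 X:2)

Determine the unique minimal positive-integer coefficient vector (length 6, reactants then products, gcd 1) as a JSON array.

J: 1·8+1·2+6·0+5·4 = 30 | 6·0+6·5 = 30
B: 1·1+1·0+6·3+5·7 = 54 | 6·4+6·5 = 54
Y: 1·0+1·4+6·0+5·4 = 24 | 6·0+6·4 = 24
Q: 1·4+1·3+6·0+5·7 = 42 | 6·3+6·4 = 42
X: 1·6+1·0+6·3+5·0 = 24 | 6·2+6·2 = 24
gcd(1,1,6,5,6,6) = 1

Coefficients: [1, 1, 6, 5, 6, 6]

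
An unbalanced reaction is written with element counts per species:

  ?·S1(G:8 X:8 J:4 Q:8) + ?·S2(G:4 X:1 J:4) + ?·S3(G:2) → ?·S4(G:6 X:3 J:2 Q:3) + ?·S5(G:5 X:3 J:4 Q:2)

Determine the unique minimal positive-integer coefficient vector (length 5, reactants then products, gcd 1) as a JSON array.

G: 2·8+2·4+5·2 = 34 | 4·6+2·5 = 34
X: 2·8+2·1+5·0 = 18 | 4·3+2·3 = 18
J: 2·4+2·4+5·0 = 16 | 4·2+2·4 = 16
Q: 2·8+2·0+5·0 = 16 | 4·3+2·2 = 16
gcd(2,2,5,4,2) = 1

Coefficients: [2, 2, 5, 4, 2]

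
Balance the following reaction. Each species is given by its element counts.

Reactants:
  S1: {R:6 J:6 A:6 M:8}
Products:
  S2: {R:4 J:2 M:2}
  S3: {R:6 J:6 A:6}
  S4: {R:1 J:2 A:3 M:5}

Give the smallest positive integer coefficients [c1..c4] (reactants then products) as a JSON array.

Coefficients: [3, 2, 1, 4]

R: 3·6 = 18 | 2·4+1·6+4·1 = 18
J: 3·6 = 18 | 2·2+1·6+4·2 = 18
A: 3·6 = 18 | 2·0+1·6+4·3 = 18
M: 3·8 = 24 | 2·2+1·0+4·5 = 24
gcd(3,2,1,4) = 1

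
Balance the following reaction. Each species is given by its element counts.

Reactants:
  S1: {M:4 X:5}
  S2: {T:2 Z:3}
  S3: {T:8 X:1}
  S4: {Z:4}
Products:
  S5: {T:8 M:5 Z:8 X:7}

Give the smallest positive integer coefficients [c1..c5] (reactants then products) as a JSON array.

Coefficients: [5, 4, 3, 5, 4]

T: 5·0+4·2+3·8+5·0 = 32 | 4·8 = 32
M: 5·4+4·0+3·0+5·0 = 20 | 4·5 = 20
Z: 5·0+4·3+3·0+5·4 = 32 | 4·8 = 32
X: 5·5+4·0+3·1+5·0 = 28 | 4·7 = 28
gcd(5,4,3,5,4) = 1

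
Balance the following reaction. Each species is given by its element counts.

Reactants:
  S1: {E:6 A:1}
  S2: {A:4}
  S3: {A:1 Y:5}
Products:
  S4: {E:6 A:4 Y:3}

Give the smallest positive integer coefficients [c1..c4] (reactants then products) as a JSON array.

Coefficients: [5, 3, 3, 5]

E: 5·6+3·0+3·0 = 30 | 5·6 = 30
A: 5·1+3·4+3·1 = 20 | 5·4 = 20
Y: 5·0+3·0+3·5 = 15 | 5·3 = 15
gcd(5,3,3,5) = 1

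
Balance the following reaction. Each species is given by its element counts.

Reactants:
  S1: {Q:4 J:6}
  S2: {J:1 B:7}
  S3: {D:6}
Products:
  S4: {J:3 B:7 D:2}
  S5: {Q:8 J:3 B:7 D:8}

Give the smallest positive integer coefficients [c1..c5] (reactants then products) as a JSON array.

Q: 2·4+6·0+3·0 = 8 | 5·0+1·8 = 8
J: 2·6+6·1+3·0 = 18 | 5·3+1·3 = 18
B: 2·0+6·7+3·0 = 42 | 5·7+1·7 = 42
D: 2·0+6·0+3·6 = 18 | 5·2+1·8 = 18
gcd(2,6,3,5,1) = 1

Coefficients: [2, 6, 3, 5, 1]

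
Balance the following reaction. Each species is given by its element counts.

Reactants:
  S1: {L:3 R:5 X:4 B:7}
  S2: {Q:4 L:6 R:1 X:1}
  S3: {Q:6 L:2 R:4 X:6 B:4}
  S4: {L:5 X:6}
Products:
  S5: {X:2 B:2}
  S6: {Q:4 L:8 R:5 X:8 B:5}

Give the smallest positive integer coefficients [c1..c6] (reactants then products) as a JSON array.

Coefficients: [3, 2, 2, 3, 2, 5]

Q: 3·0+2·4+2·6+3·0 = 20 | 2·0+5·4 = 20
L: 3·3+2·6+2·2+3·5 = 40 | 2·0+5·8 = 40
R: 3·5+2·1+2·4+3·0 = 25 | 2·0+5·5 = 25
X: 3·4+2·1+2·6+3·6 = 44 | 2·2+5·8 = 44
B: 3·7+2·0+2·4+3·0 = 29 | 2·2+5·5 = 29
gcd(3,2,2,3,2,5) = 1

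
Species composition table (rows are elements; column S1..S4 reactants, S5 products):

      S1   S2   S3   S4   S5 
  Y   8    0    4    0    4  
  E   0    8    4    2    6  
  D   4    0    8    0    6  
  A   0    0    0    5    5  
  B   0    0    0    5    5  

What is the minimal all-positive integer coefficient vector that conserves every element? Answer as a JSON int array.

Y: 1·8+1·0+4·4+6·0 = 24 | 6·4 = 24
E: 1·0+1·8+4·4+6·2 = 36 | 6·6 = 36
D: 1·4+1·0+4·8+6·0 = 36 | 6·6 = 36
A: 1·0+1·0+4·0+6·5 = 30 | 6·5 = 30
B: 1·0+1·0+4·0+6·5 = 30 | 6·5 = 30
gcd(1,1,4,6,6) = 1

Coefficients: [1, 1, 4, 6, 6]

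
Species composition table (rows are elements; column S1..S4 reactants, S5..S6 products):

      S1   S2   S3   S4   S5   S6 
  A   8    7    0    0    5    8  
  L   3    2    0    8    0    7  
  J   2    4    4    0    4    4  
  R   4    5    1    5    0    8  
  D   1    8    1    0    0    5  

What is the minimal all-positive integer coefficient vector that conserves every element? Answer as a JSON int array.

Coefficients: [4, 3, 2, 3, 1, 6]

A: 4·8+3·7+2·0+3·0 = 53 | 1·5+6·8 = 53
L: 4·3+3·2+2·0+3·8 = 42 | 1·0+6·7 = 42
J: 4·2+3·4+2·4+3·0 = 28 | 1·4+6·4 = 28
R: 4·4+3·5+2·1+3·5 = 48 | 1·0+6·8 = 48
D: 4·1+3·8+2·1+3·0 = 30 | 1·0+6·5 = 30
gcd(4,3,2,3,1,6) = 1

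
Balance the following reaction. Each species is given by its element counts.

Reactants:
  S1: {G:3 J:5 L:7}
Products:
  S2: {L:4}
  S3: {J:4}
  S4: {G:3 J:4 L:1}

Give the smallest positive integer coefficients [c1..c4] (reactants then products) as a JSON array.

G: 4·3 = 12 | 6·0+1·0+4·3 = 12
J: 4·5 = 20 | 6·0+1·4+4·4 = 20
L: 4·7 = 28 | 6·4+1·0+4·1 = 28
gcd(4,6,1,4) = 1

Coefficients: [4, 6, 1, 4]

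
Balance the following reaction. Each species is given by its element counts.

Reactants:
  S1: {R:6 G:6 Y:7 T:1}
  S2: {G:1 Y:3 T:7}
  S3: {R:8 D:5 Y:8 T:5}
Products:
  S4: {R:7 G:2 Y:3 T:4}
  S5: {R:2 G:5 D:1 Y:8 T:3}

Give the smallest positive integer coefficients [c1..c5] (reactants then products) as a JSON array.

Coefficients: [5, 3, 1, 4, 5]

R: 5·6+3·0+1·8 = 38 | 4·7+5·2 = 38
G: 5·6+3·1+1·0 = 33 | 4·2+5·5 = 33
D: 5·0+3·0+1·5 = 5 | 4·0+5·1 = 5
Y: 5·7+3·3+1·8 = 52 | 4·3+5·8 = 52
T: 5·1+3·7+1·5 = 31 | 4·4+5·3 = 31
gcd(5,3,1,4,5) = 1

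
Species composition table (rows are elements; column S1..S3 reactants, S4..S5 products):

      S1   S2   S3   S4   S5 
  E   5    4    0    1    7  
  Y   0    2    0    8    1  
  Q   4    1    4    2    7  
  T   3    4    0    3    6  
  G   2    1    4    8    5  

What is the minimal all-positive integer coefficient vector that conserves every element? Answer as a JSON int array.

E: 1·5+6·4+5·0 = 29 | 1·1+4·7 = 29
Y: 1·0+6·2+5·0 = 12 | 1·8+4·1 = 12
Q: 1·4+6·1+5·4 = 30 | 1·2+4·7 = 30
T: 1·3+6·4+5·0 = 27 | 1·3+4·6 = 27
G: 1·2+6·1+5·4 = 28 | 1·8+4·5 = 28
gcd(1,6,5,1,4) = 1

Coefficients: [1, 6, 5, 1, 4]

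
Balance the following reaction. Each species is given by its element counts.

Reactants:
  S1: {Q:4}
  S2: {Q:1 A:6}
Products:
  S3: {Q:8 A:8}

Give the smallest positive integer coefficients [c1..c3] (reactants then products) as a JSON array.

Q: 5·4+4·1 = 24 | 3·8 = 24
A: 5·0+4·6 = 24 | 3·8 = 24
gcd(5,4,3) = 1

Coefficients: [5, 4, 3]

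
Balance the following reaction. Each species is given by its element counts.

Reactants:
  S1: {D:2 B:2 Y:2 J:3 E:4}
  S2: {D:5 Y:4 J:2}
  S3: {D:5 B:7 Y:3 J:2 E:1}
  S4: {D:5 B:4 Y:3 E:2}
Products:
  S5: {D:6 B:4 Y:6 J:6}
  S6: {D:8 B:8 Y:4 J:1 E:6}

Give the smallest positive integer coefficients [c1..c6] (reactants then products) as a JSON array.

D: 5·2+4·5+6·5+2·5 = 70 | 5·6+5·8 = 70
B: 5·2+4·0+6·7+2·4 = 60 | 5·4+5·8 = 60
Y: 5·2+4·4+6·3+2·3 = 50 | 5·6+5·4 = 50
J: 5·3+4·2+6·2+2·0 = 35 | 5·6+5·1 = 35
E: 5·4+4·0+6·1+2·2 = 30 | 5·0+5·6 = 30
gcd(5,4,6,2,5,5) = 1

Coefficients: [5, 4, 6, 2, 5, 5]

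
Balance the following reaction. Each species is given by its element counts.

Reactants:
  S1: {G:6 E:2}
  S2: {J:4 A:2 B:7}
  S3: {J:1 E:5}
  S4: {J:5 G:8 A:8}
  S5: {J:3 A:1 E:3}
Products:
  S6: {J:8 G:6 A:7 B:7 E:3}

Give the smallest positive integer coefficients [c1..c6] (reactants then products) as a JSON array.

J: 1·0+5·4+2·1+3·5+1·3 = 40 | 5·8 = 40
G: 1·6+5·0+2·0+3·8+1·0 = 30 | 5·6 = 30
A: 1·0+5·2+2·0+3·8+1·1 = 35 | 5·7 = 35
B: 1·0+5·7+2·0+3·0+1·0 = 35 | 5·7 = 35
E: 1·2+5·0+2·5+3·0+1·3 = 15 | 5·3 = 15
gcd(1,5,2,3,1,5) = 1

Coefficients: [1, 5, 2, 3, 1, 5]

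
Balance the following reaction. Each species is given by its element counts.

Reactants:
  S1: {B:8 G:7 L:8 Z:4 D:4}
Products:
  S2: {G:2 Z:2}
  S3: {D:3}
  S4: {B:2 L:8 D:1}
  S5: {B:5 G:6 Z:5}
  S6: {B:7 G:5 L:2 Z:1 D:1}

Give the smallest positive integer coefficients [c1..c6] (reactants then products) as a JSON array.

B: 6·8 = 48 | 5·0+5·0+5·2+2·5+4·7 = 48
G: 6·7 = 42 | 5·2+5·0+5·0+2·6+4·5 = 42
L: 6·8 = 48 | 5·0+5·0+5·8+2·0+4·2 = 48
Z: 6·4 = 24 | 5·2+5·0+5·0+2·5+4·1 = 24
D: 6·4 = 24 | 5·0+5·3+5·1+2·0+4·1 = 24
gcd(6,5,5,5,2,4) = 1

Coefficients: [6, 5, 5, 5, 2, 4]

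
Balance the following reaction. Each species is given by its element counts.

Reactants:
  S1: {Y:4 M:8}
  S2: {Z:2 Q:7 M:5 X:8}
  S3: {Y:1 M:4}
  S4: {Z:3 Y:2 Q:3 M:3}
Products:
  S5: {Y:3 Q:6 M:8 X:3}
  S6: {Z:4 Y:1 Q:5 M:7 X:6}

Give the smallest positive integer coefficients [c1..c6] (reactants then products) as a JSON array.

Coefficients: [1, 6, 6, 4, 4, 6]

Z: 1·0+6·2+6·0+4·3 = 24 | 4·0+6·4 = 24
Y: 1·4+6·0+6·1+4·2 = 18 | 4·3+6·1 = 18
Q: 1·0+6·7+6·0+4·3 = 54 | 4·6+6·5 = 54
M: 1·8+6·5+6·4+4·3 = 74 | 4·8+6·7 = 74
X: 1·0+6·8+6·0+4·0 = 48 | 4·3+6·6 = 48
gcd(1,6,6,4,4,6) = 1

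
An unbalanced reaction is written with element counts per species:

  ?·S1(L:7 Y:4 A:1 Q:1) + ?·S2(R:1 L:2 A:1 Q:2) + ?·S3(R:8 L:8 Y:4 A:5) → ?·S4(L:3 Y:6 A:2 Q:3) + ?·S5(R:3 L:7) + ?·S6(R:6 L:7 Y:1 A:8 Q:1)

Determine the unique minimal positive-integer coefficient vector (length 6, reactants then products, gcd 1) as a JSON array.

Coefficients: [5, 6, 3, 5, 6, 2]

R: 5·0+6·1+3·8 = 30 | 5·0+6·3+2·6 = 30
L: 5·7+6·2+3·8 = 71 | 5·3+6·7+2·7 = 71
Y: 5·4+6·0+3·4 = 32 | 5·6+6·0+2·1 = 32
A: 5·1+6·1+3·5 = 26 | 5·2+6·0+2·8 = 26
Q: 5·1+6·2+3·0 = 17 | 5·3+6·0+2·1 = 17
gcd(5,6,3,5,6,2) = 1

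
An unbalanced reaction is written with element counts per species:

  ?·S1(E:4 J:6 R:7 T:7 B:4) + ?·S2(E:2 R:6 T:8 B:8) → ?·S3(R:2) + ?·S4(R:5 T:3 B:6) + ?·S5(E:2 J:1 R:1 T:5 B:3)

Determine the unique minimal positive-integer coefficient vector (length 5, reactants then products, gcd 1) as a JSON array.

E: 1·4+4·2 = 12 | 5·0+3·0+6·2 = 12
J: 1·6+4·0 = 6 | 5·0+3·0+6·1 = 6
R: 1·7+4·6 = 31 | 5·2+3·5+6·1 = 31
T: 1·7+4·8 = 39 | 5·0+3·3+6·5 = 39
B: 1·4+4·8 = 36 | 5·0+3·6+6·3 = 36
gcd(1,4,5,3,6) = 1

Coefficients: [1, 4, 5, 3, 6]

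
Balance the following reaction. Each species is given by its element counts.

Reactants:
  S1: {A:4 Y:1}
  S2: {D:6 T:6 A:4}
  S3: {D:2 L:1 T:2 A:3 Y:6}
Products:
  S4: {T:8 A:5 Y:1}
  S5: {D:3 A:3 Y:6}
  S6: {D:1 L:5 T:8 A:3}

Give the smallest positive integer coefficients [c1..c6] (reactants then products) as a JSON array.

Coefficients: [1, 1, 5, 1, 5, 1]

D: 1·0+1·6+5·2 = 16 | 1·0+5·3+1·1 = 16
L: 1·0+1·0+5·1 = 5 | 1·0+5·0+1·5 = 5
T: 1·0+1·6+5·2 = 16 | 1·8+5·0+1·8 = 16
A: 1·4+1·4+5·3 = 23 | 1·5+5·3+1·3 = 23
Y: 1·1+1·0+5·6 = 31 | 1·1+5·6+1·0 = 31
gcd(1,1,5,1,5,1) = 1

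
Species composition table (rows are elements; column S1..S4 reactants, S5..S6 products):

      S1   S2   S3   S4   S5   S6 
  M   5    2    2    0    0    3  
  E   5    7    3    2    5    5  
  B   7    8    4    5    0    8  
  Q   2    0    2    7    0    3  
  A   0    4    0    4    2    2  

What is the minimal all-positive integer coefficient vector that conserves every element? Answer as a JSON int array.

Coefficients: [1, 2, 3, 1, 1, 5]

M: 1·5+2·2+3·2+1·0 = 15 | 1·0+5·3 = 15
E: 1·5+2·7+3·3+1·2 = 30 | 1·5+5·5 = 30
B: 1·7+2·8+3·4+1·5 = 40 | 1·0+5·8 = 40
Q: 1·2+2·0+3·2+1·7 = 15 | 1·0+5·3 = 15
A: 1·0+2·4+3·0+1·4 = 12 | 1·2+5·2 = 12
gcd(1,2,3,1,1,5) = 1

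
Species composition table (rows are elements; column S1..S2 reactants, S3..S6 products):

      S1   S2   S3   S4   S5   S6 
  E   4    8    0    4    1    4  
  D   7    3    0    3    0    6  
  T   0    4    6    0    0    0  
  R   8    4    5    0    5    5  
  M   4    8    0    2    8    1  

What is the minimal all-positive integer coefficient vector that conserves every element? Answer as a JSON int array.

E: 6·4+3·8 = 48 | 2·0+5·4+4·1+6·4 = 48
D: 6·7+3·3 = 51 | 2·0+5·3+4·0+6·6 = 51
T: 6·0+3·4 = 12 | 2·6+5·0+4·0+6·0 = 12
R: 6·8+3·4 = 60 | 2·5+5·0+4·5+6·5 = 60
M: 6·4+3·8 = 48 | 2·0+5·2+4·8+6·1 = 48
gcd(6,3,2,5,4,6) = 1

Coefficients: [6, 3, 2, 5, 4, 6]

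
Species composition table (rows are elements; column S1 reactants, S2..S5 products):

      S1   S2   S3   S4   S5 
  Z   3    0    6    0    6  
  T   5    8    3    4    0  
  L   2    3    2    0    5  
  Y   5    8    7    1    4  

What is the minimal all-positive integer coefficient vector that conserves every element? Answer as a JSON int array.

Z: 6·3 = 18 | 1·0+2·6+4·0+1·6 = 18
T: 6·5 = 30 | 1·8+2·3+4·4+1·0 = 30
L: 6·2 = 12 | 1·3+2·2+4·0+1·5 = 12
Y: 6·5 = 30 | 1·8+2·7+4·1+1·4 = 30
gcd(6,1,2,4,1) = 1

Coefficients: [6, 1, 2, 4, 1]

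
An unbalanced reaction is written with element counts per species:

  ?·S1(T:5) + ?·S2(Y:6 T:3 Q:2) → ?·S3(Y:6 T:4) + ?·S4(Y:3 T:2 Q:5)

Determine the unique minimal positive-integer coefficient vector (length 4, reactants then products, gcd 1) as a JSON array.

Coefficients: [1, 5, 4, 2]

Y: 1·0+5·6 = 30 | 4·6+2·3 = 30
T: 1·5+5·3 = 20 | 4·4+2·2 = 20
Q: 1·0+5·2 = 10 | 4·0+2·5 = 10
gcd(1,5,4,2) = 1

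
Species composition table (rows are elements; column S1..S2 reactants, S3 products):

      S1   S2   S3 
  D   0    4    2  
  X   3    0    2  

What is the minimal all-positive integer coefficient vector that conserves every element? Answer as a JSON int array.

D: 4·0+3·4 = 12 | 6·2 = 12
X: 4·3+3·0 = 12 | 6·2 = 12
gcd(4,3,6) = 1

Coefficients: [4, 3, 6]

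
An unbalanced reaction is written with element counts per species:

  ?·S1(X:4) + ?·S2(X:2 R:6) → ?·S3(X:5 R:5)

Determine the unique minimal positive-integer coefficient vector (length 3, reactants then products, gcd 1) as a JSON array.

Coefficients: [5, 5, 6]

X: 5·4+5·2 = 30 | 6·5 = 30
R: 5·0+5·6 = 30 | 6·5 = 30
gcd(5,5,6) = 1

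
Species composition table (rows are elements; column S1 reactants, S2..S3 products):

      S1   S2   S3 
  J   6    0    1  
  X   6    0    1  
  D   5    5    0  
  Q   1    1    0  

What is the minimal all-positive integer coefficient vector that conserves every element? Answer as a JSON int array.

Coefficients: [1, 1, 6]

J: 1·6 = 6 | 1·0+6·1 = 6
X: 1·6 = 6 | 1·0+6·1 = 6
D: 1·5 = 5 | 1·5+6·0 = 5
Q: 1·1 = 1 | 1·1+6·0 = 1
gcd(1,1,6) = 1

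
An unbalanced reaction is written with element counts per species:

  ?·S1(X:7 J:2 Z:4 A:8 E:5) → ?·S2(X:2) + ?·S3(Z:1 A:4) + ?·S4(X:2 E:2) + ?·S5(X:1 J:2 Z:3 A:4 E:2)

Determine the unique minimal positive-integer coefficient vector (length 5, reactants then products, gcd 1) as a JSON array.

Coefficients: [2, 3, 2, 3, 2]

X: 2·7 = 14 | 3·2+2·0+3·2+2·1 = 14
J: 2·2 = 4 | 3·0+2·0+3·0+2·2 = 4
Z: 2·4 = 8 | 3·0+2·1+3·0+2·3 = 8
A: 2·8 = 16 | 3·0+2·4+3·0+2·4 = 16
E: 2·5 = 10 | 3·0+2·0+3·2+2·2 = 10
gcd(2,3,2,3,2) = 1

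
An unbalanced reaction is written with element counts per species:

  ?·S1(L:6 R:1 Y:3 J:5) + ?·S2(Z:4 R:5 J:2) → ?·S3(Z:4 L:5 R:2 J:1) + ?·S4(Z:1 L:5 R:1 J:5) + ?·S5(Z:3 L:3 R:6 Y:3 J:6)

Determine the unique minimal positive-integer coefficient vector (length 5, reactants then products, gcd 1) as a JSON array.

Z: 5·0+6·4 = 24 | 2·4+1·1+5·3 = 24
L: 5·6+6·0 = 30 | 2·5+1·5+5·3 = 30
R: 5·1+6·5 = 35 | 2·2+1·1+5·6 = 35
Y: 5·3+6·0 = 15 | 2·0+1·0+5·3 = 15
J: 5·5+6·2 = 37 | 2·1+1·5+5·6 = 37
gcd(5,6,2,1,5) = 1

Coefficients: [5, 6, 2, 1, 5]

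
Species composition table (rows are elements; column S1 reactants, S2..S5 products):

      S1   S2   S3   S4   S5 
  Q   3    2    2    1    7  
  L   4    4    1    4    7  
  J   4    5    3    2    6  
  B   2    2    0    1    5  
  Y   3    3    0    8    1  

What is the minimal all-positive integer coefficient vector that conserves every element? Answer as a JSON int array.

Q: 4·3 = 12 | 1·2+1·2+1·1+1·7 = 12
L: 4·4 = 16 | 1·4+1·1+1·4+1·7 = 16
J: 4·4 = 16 | 1·5+1·3+1·2+1·6 = 16
B: 4·2 = 8 | 1·2+1·0+1·1+1·5 = 8
Y: 4·3 = 12 | 1·3+1·0+1·8+1·1 = 12
gcd(4,1,1,1,1) = 1

Coefficients: [4, 1, 1, 1, 1]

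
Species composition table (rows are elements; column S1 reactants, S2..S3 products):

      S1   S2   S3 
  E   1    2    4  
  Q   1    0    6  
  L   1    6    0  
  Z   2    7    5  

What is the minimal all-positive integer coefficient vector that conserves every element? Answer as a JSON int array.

Coefficients: [6, 1, 1]

E: 6·1 = 6 | 1·2+1·4 = 6
Q: 6·1 = 6 | 1·0+1·6 = 6
L: 6·1 = 6 | 1·6+1·0 = 6
Z: 6·2 = 12 | 1·7+1·5 = 12
gcd(6,1,1) = 1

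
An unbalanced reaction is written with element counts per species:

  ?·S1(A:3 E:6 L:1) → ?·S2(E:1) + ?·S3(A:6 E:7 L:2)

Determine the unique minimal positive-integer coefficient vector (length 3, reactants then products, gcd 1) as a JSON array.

A: 2·3 = 6 | 5·0+1·6 = 6
E: 2·6 = 12 | 5·1+1·7 = 12
L: 2·1 = 2 | 5·0+1·2 = 2
gcd(2,5,1) = 1

Coefficients: [2, 5, 1]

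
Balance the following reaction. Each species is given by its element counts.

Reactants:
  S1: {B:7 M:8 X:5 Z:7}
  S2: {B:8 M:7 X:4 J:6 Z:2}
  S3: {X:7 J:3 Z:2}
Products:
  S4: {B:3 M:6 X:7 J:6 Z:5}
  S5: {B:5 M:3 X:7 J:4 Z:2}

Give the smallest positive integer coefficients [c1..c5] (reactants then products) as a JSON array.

Coefficients: [1, 4, 6, 3, 6]

B: 1·7+4·8+6·0 = 39 | 3·3+6·5 = 39
M: 1·8+4·7+6·0 = 36 | 3·6+6·3 = 36
X: 1·5+4·4+6·7 = 63 | 3·7+6·7 = 63
J: 1·0+4·6+6·3 = 42 | 3·6+6·4 = 42
Z: 1·7+4·2+6·2 = 27 | 3·5+6·2 = 27
gcd(1,4,6,3,6) = 1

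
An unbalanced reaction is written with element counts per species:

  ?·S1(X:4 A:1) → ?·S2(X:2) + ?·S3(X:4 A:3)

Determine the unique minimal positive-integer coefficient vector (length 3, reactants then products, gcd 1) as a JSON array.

Coefficients: [3, 4, 1]

X: 3·4 = 12 | 4·2+1·4 = 12
A: 3·1 = 3 | 4·0+1·3 = 3
gcd(3,4,1) = 1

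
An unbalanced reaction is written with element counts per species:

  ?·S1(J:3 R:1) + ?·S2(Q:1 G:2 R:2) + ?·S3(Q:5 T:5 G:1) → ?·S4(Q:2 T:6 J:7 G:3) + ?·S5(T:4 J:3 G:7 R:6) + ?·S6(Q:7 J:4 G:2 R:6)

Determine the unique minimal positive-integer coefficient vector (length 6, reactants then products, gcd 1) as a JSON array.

Q: 6·0+6·1+2·5 = 16 | 1·2+1·0+2·7 = 16
T: 6·0+6·0+2·5 = 10 | 1·6+1·4+2·0 = 10
J: 6·3+6·0+2·0 = 18 | 1·7+1·3+2·4 = 18
G: 6·0+6·2+2·1 = 14 | 1·3+1·7+2·2 = 14
R: 6·1+6·2+2·0 = 18 | 1·0+1·6+2·6 = 18
gcd(6,6,2,1,1,2) = 1

Coefficients: [6, 6, 2, 1, 1, 2]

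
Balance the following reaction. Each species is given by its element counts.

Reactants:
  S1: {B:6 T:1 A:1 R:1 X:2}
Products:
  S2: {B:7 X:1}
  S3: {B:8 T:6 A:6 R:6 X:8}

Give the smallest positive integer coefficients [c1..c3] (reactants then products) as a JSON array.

Coefficients: [6, 4, 1]

B: 6·6 = 36 | 4·7+1·8 = 36
T: 6·1 = 6 | 4·0+1·6 = 6
A: 6·1 = 6 | 4·0+1·6 = 6
R: 6·1 = 6 | 4·0+1·6 = 6
X: 6·2 = 12 | 4·1+1·8 = 12
gcd(6,4,1) = 1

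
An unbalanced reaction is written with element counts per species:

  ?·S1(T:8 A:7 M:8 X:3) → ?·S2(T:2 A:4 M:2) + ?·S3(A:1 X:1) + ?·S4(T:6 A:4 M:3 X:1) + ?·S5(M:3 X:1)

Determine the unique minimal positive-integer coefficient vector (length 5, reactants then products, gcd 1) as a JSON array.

Coefficients: [5, 2, 3, 6, 6]

T: 5·8 = 40 | 2·2+3·0+6·6+6·0 = 40
A: 5·7 = 35 | 2·4+3·1+6·4+6·0 = 35
M: 5·8 = 40 | 2·2+3·0+6·3+6·3 = 40
X: 5·3 = 15 | 2·0+3·1+6·1+6·1 = 15
gcd(5,2,3,6,6) = 1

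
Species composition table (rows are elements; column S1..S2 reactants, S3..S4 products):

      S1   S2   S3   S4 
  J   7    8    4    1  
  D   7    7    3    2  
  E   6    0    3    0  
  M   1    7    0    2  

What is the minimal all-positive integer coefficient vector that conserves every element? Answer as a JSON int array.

J: 3·7+1·8 = 29 | 6·4+5·1 = 29
D: 3·7+1·7 = 28 | 6·3+5·2 = 28
E: 3·6+1·0 = 18 | 6·3+5·0 = 18
M: 3·1+1·7 = 10 | 6·0+5·2 = 10
gcd(3,1,6,5) = 1

Coefficients: [3, 1, 6, 5]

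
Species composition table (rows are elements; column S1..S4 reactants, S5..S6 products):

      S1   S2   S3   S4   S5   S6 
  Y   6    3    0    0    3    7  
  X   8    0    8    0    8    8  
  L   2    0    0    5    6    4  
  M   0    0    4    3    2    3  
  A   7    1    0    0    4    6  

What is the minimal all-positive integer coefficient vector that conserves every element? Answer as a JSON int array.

Y: 5·6+5·3+2·0+4·0 = 45 | 1·3+6·7 = 45
X: 5·8+5·0+2·8+4·0 = 56 | 1·8+6·8 = 56
L: 5·2+5·0+2·0+4·5 = 30 | 1·6+6·4 = 30
M: 5·0+5·0+2·4+4·3 = 20 | 1·2+6·3 = 20
A: 5·7+5·1+2·0+4·0 = 40 | 1·4+6·6 = 40
gcd(5,5,2,4,1,6) = 1

Coefficients: [5, 5, 2, 4, 1, 6]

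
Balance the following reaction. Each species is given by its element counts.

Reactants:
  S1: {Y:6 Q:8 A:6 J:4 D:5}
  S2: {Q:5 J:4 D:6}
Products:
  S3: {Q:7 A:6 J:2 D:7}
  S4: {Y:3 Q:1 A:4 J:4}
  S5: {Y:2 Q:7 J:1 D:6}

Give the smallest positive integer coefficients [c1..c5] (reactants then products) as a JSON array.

Coefficients: [5, 3, 1, 6, 6]

Y: 5·6+3·0 = 30 | 1·0+6·3+6·2 = 30
Q: 5·8+3·5 = 55 | 1·7+6·1+6·7 = 55
A: 5·6+3·0 = 30 | 1·6+6·4+6·0 = 30
J: 5·4+3·4 = 32 | 1·2+6·4+6·1 = 32
D: 5·5+3·6 = 43 | 1·7+6·0+6·6 = 43
gcd(5,3,1,6,6) = 1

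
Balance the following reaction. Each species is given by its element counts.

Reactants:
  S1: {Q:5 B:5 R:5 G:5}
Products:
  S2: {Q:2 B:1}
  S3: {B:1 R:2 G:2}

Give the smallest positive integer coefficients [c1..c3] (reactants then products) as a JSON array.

Q: 2·5 = 10 | 5·2+5·0 = 10
B: 2·5 = 10 | 5·1+5·1 = 10
R: 2·5 = 10 | 5·0+5·2 = 10
G: 2·5 = 10 | 5·0+5·2 = 10
gcd(2,5,5) = 1

Coefficients: [2, 5, 5]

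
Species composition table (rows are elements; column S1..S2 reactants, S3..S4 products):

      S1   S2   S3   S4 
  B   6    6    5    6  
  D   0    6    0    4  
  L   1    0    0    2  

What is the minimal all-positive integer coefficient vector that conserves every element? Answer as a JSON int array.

Coefficients: [6, 2, 6, 3]

B: 6·6+2·6 = 48 | 6·5+3·6 = 48
D: 6·0+2·6 = 12 | 6·0+3·4 = 12
L: 6·1+2·0 = 6 | 6·0+3·2 = 6
gcd(6,2,6,3) = 1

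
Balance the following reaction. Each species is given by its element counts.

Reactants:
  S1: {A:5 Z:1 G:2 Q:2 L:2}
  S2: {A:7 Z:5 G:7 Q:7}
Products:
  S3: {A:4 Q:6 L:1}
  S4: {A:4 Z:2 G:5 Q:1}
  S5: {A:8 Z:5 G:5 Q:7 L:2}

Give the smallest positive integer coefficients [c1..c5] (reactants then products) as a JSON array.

A: 5·5+5·7 = 60 | 2·4+5·4+4·8 = 60
Z: 5·1+5·5 = 30 | 2·0+5·2+4·5 = 30
G: 5·2+5·7 = 45 | 2·0+5·5+4·5 = 45
Q: 5·2+5·7 = 45 | 2·6+5·1+4·7 = 45
L: 5·2+5·0 = 10 | 2·1+5·0+4·2 = 10
gcd(5,5,2,5,4) = 1

Coefficients: [5, 5, 2, 5, 4]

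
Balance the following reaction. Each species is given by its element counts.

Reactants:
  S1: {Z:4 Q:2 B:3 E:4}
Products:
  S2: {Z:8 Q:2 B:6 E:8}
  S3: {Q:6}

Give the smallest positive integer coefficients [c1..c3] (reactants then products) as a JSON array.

Coefficients: [6, 3, 1]

Z: 6·4 = 24 | 3·8+1·0 = 24
Q: 6·2 = 12 | 3·2+1·6 = 12
B: 6·3 = 18 | 3·6+1·0 = 18
E: 6·4 = 24 | 3·8+1·0 = 24
gcd(6,3,1) = 1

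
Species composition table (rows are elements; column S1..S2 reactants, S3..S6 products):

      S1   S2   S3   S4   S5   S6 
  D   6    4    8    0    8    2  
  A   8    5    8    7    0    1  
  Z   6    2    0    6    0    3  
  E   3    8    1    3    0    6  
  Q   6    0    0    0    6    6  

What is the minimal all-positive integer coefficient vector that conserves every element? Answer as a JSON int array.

Coefficients: [6, 3, 3, 5, 2, 4]

D: 6·6+3·4 = 48 | 3·8+5·0+2·8+4·2 = 48
A: 6·8+3·5 = 63 | 3·8+5·7+2·0+4·1 = 63
Z: 6·6+3·2 = 42 | 3·0+5·6+2·0+4·3 = 42
E: 6·3+3·8 = 42 | 3·1+5·3+2·0+4·6 = 42
Q: 6·6+3·0 = 36 | 3·0+5·0+2·6+4·6 = 36
gcd(6,3,3,5,2,4) = 1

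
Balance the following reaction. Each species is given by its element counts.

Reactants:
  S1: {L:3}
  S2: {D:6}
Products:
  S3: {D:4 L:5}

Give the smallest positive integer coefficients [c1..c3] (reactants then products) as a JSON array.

D: 5·0+2·6 = 12 | 3·4 = 12
L: 5·3+2·0 = 15 | 3·5 = 15
gcd(5,2,3) = 1

Coefficients: [5, 2, 3]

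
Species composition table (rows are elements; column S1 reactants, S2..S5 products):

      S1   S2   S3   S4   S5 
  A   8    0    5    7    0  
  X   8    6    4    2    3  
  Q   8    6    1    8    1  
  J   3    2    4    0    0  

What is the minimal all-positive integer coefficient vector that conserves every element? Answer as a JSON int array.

A: 6·8 = 48 | 1·0+4·5+4·7+6·0 = 48
X: 6·8 = 48 | 1·6+4·4+4·2+6·3 = 48
Q: 6·8 = 48 | 1·6+4·1+4·8+6·1 = 48
J: 6·3 = 18 | 1·2+4·4+4·0+6·0 = 18
gcd(6,1,4,4,6) = 1

Coefficients: [6, 1, 4, 4, 6]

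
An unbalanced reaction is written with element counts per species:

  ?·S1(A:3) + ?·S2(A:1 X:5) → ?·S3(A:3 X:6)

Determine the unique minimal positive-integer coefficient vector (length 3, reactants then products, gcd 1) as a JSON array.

Coefficients: [3, 6, 5]

A: 3·3+6·1 = 15 | 5·3 = 15
X: 3·0+6·5 = 30 | 5·6 = 30
gcd(3,6,5) = 1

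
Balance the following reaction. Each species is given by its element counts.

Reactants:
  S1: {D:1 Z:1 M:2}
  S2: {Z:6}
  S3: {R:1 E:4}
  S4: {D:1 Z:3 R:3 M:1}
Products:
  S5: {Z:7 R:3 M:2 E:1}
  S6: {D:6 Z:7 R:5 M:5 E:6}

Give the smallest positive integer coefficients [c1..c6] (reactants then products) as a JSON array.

D: 6·1+3·0+4·0+6·1 = 12 | 4·0+2·6 = 12
Z: 6·1+3·6+4·0+6·3 = 42 | 4·7+2·7 = 42
R: 6·0+3·0+4·1+6·3 = 22 | 4·3+2·5 = 22
M: 6·2+3·0+4·0+6·1 = 18 | 4·2+2·5 = 18
E: 6·0+3·0+4·4+6·0 = 16 | 4·1+2·6 = 16
gcd(6,3,4,6,4,2) = 1

Coefficients: [6, 3, 4, 6, 4, 2]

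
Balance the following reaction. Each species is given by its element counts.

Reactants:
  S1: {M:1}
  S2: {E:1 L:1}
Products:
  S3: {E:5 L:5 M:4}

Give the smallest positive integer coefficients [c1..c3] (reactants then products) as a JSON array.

Coefficients: [4, 5, 1]

E: 4·0+5·1 = 5 | 1·5 = 5
L: 4·0+5·1 = 5 | 1·5 = 5
M: 4·1+5·0 = 4 | 1·4 = 4
gcd(4,5,1) = 1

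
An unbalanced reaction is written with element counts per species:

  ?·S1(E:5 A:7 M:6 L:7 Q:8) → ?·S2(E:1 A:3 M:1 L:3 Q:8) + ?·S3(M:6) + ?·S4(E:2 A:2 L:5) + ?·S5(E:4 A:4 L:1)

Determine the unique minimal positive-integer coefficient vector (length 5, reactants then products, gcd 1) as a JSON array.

E: 6·5 = 30 | 6·1+5·0+4·2+4·4 = 30
A: 6·7 = 42 | 6·3+5·0+4·2+4·4 = 42
M: 6·6 = 36 | 6·1+5·6+4·0+4·0 = 36
L: 6·7 = 42 | 6·3+5·0+4·5+4·1 = 42
Q: 6·8 = 48 | 6·8+5·0+4·0+4·0 = 48
gcd(6,6,5,4,4) = 1

Coefficients: [6, 6, 5, 4, 4]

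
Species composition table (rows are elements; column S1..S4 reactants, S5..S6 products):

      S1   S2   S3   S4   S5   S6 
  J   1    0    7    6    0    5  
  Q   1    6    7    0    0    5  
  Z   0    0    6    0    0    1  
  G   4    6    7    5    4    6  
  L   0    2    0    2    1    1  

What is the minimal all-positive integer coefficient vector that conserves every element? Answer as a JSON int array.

Coefficients: [5, 3, 1, 3, 6, 6]

J: 5·1+3·0+1·7+3·6 = 30 | 6·0+6·5 = 30
Q: 5·1+3·6+1·7+3·0 = 30 | 6·0+6·5 = 30
Z: 5·0+3·0+1·6+3·0 = 6 | 6·0+6·1 = 6
G: 5·4+3·6+1·7+3·5 = 60 | 6·4+6·6 = 60
L: 5·0+3·2+1·0+3·2 = 12 | 6·1+6·1 = 12
gcd(5,3,1,3,6,6) = 1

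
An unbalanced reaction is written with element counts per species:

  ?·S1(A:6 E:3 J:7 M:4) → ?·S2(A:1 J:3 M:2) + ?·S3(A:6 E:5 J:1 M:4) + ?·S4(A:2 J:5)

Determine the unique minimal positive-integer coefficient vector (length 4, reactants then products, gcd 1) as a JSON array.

A: 5·6 = 30 | 4·1+3·6+4·2 = 30
E: 5·3 = 15 | 4·0+3·5+4·0 = 15
J: 5·7 = 35 | 4·3+3·1+4·5 = 35
M: 5·4 = 20 | 4·2+3·4+4·0 = 20
gcd(5,4,3,4) = 1

Coefficients: [5, 4, 3, 4]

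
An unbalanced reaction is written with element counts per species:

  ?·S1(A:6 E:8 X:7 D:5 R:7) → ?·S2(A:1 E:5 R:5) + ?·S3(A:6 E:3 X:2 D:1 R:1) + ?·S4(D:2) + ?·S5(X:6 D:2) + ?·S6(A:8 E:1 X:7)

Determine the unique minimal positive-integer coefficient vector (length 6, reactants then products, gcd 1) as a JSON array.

Coefficients: [3, 4, 1, 5, 2, 1]

A: 3·6 = 18 | 4·1+1·6+5·0+2·0+1·8 = 18
E: 3·8 = 24 | 4·5+1·3+5·0+2·0+1·1 = 24
X: 3·7 = 21 | 4·0+1·2+5·0+2·6+1·7 = 21
D: 3·5 = 15 | 4·0+1·1+5·2+2·2+1·0 = 15
R: 3·7 = 21 | 4·5+1·1+5·0+2·0+1·0 = 21
gcd(3,4,1,5,2,1) = 1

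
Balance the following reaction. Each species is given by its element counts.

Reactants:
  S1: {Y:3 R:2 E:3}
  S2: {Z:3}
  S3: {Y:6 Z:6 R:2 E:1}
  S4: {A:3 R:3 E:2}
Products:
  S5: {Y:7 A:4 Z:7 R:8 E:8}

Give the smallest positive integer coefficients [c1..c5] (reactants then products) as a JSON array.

Coefficients: [5, 5, 1, 4, 3]

Y: 5·3+5·0+1·6+4·0 = 21 | 3·7 = 21
A: 5·0+5·0+1·0+4·3 = 12 | 3·4 = 12
Z: 5·0+5·3+1·6+4·0 = 21 | 3·7 = 21
R: 5·2+5·0+1·2+4·3 = 24 | 3·8 = 24
E: 5·3+5·0+1·1+4·2 = 24 | 3·8 = 24
gcd(5,5,1,4,3) = 1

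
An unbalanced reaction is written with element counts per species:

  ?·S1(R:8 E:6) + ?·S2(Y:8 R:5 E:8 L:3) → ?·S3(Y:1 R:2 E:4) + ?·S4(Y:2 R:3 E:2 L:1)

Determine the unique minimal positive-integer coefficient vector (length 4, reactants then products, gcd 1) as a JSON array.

Y: 1·0+1·8 = 8 | 2·1+3·2 = 8
R: 1·8+1·5 = 13 | 2·2+3·3 = 13
E: 1·6+1·8 = 14 | 2·4+3·2 = 14
L: 1·0+1·3 = 3 | 2·0+3·1 = 3
gcd(1,1,2,3) = 1

Coefficients: [1, 1, 2, 3]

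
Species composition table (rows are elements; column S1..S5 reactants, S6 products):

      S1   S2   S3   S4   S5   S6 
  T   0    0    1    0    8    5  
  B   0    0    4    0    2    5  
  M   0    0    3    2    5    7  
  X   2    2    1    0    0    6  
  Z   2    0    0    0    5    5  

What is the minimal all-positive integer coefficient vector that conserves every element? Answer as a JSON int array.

Coefficients: [5, 5, 4, 3, 2, 4]

T: 5·0+5·0+4·1+3·0+2·8 = 20 | 4·5 = 20
B: 5·0+5·0+4·4+3·0+2·2 = 20 | 4·5 = 20
M: 5·0+5·0+4·3+3·2+2·5 = 28 | 4·7 = 28
X: 5·2+5·2+4·1+3·0+2·0 = 24 | 4·6 = 24
Z: 5·2+5·0+4·0+3·0+2·5 = 20 | 4·5 = 20
gcd(5,5,4,3,2,4) = 1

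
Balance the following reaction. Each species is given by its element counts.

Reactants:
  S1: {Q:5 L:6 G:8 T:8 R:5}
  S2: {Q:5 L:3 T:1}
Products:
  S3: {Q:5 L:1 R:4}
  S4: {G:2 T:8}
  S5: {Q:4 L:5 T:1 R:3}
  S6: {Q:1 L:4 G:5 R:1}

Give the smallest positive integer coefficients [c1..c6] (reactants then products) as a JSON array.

Q: 5·5+1·5 = 30 | 4·5+5·0+1·4+6·1 = 30
L: 5·6+1·3 = 33 | 4·1+5·0+1·5+6·4 = 33
G: 5·8+1·0 = 40 | 4·0+5·2+1·0+6·5 = 40
T: 5·8+1·1 = 41 | 4·0+5·8+1·1+6·0 = 41
R: 5·5+1·0 = 25 | 4·4+5·0+1·3+6·1 = 25
gcd(5,1,4,5,1,6) = 1

Coefficients: [5, 1, 4, 5, 1, 6]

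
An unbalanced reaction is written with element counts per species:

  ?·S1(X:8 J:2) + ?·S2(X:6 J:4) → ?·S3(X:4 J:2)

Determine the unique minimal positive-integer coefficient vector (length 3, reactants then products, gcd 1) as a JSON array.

Coefficients: [1, 2, 5]

X: 1·8+2·6 = 20 | 5·4 = 20
J: 1·2+2·4 = 10 | 5·2 = 10
gcd(1,2,5) = 1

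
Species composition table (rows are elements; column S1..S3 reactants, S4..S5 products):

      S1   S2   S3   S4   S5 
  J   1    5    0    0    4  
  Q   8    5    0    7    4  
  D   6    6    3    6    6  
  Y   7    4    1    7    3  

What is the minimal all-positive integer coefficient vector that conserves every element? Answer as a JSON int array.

Coefficients: [3, 1, 2, 3, 2]

J: 3·1+1·5+2·0 = 8 | 3·0+2·4 = 8
Q: 3·8+1·5+2·0 = 29 | 3·7+2·4 = 29
D: 3·6+1·6+2·3 = 30 | 3·6+2·6 = 30
Y: 3·7+1·4+2·1 = 27 | 3·7+2·3 = 27
gcd(3,1,2,3,2) = 1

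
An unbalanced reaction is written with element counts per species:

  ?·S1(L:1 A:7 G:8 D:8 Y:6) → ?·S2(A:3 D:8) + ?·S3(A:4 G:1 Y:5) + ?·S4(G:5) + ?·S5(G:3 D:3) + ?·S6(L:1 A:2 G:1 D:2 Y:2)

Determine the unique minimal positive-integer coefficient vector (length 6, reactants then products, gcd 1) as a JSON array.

Coefficients: [5, 3, 4, 5, 2, 5]

L: 5·1 = 5 | 3·0+4·0+5·0+2·0+5·1 = 5
A: 5·7 = 35 | 3·3+4·4+5·0+2·0+5·2 = 35
G: 5·8 = 40 | 3·0+4·1+5·5+2·3+5·1 = 40
D: 5·8 = 40 | 3·8+4·0+5·0+2·3+5·2 = 40
Y: 5·6 = 30 | 3·0+4·5+5·0+2·0+5·2 = 30
gcd(5,3,4,5,2,5) = 1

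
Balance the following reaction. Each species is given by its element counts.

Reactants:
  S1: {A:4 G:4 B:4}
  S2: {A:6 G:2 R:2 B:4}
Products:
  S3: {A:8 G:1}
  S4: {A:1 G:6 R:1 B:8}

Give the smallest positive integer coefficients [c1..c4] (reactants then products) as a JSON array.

A: 3·4+1·6 = 18 | 2·8+2·1 = 18
G: 3·4+1·2 = 14 | 2·1+2·6 = 14
R: 3·0+1·2 = 2 | 2·0+2·1 = 2
B: 3·4+1·4 = 16 | 2·0+2·8 = 16
gcd(3,1,2,2) = 1

Coefficients: [3, 1, 2, 2]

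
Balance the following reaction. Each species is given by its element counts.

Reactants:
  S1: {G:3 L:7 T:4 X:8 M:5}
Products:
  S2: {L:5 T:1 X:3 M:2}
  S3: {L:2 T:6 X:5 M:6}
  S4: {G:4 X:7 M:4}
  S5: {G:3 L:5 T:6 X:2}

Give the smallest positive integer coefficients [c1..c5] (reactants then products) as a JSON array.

Coefficients: [6, 6, 1, 3, 2]

G: 6·3 = 18 | 6·0+1·0+3·4+2·3 = 18
L: 6·7 = 42 | 6·5+1·2+3·0+2·5 = 42
T: 6·4 = 24 | 6·1+1·6+3·0+2·6 = 24
X: 6·8 = 48 | 6·3+1·5+3·7+2·2 = 48
M: 6·5 = 30 | 6·2+1·6+3·4+2·0 = 30
gcd(6,6,1,3,2) = 1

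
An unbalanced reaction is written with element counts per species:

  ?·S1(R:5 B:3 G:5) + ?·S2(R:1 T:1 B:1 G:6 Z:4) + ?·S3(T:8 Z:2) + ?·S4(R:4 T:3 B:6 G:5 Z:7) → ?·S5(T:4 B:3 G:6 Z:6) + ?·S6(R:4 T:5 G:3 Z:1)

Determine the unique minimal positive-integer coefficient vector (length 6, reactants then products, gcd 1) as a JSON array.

R: 2·5+6·1+5·0+1·4 = 20 | 6·0+5·4 = 20
T: 2·0+6·1+5·8+1·3 = 49 | 6·4+5·5 = 49
B: 2·3+6·1+5·0+1·6 = 18 | 6·3+5·0 = 18
G: 2·5+6·6+5·0+1·5 = 51 | 6·6+5·3 = 51
Z: 2·0+6·4+5·2+1·7 = 41 | 6·6+5·1 = 41
gcd(2,6,5,1,6,5) = 1

Coefficients: [2, 6, 5, 1, 6, 5]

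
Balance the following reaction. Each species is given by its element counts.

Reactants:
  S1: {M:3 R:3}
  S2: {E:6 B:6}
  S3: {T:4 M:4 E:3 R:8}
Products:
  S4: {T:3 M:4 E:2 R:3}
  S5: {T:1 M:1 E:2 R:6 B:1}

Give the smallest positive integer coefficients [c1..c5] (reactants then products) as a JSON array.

Coefficients: [2, 1, 6, 6, 6]

T: 2·0+1·0+6·4 = 24 | 6·3+6·1 = 24
M: 2·3+1·0+6·4 = 30 | 6·4+6·1 = 30
E: 2·0+1·6+6·3 = 24 | 6·2+6·2 = 24
R: 2·3+1·0+6·8 = 54 | 6·3+6·6 = 54
B: 2·0+1·6+6·0 = 6 | 6·0+6·1 = 6
gcd(2,1,6,6,6) = 1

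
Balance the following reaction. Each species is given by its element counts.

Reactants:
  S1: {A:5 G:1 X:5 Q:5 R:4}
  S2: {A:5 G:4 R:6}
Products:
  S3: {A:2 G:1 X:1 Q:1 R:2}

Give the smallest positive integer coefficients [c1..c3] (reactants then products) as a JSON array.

Coefficients: [1, 1, 5]

A: 1·5+1·5 = 10 | 5·2 = 10
G: 1·1+1·4 = 5 | 5·1 = 5
X: 1·5+1·0 = 5 | 5·1 = 5
Q: 1·5+1·0 = 5 | 5·1 = 5
R: 1·4+1·6 = 10 | 5·2 = 10
gcd(1,1,5) = 1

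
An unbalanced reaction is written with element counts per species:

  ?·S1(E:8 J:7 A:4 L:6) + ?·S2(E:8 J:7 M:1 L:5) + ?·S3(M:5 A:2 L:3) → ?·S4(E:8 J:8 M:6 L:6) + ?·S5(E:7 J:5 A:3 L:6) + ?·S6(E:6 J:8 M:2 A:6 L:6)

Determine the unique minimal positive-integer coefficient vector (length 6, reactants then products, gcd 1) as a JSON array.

E: 4·8+6·8+4·0 = 80 | 4·8+6·7+1·6 = 80
J: 4·7+6·7+4·0 = 70 | 4·8+6·5+1·8 = 70
M: 4·0+6·1+4·5 = 26 | 4·6+6·0+1·2 = 26
A: 4·4+6·0+4·2 = 24 | 4·0+6·3+1·6 = 24
L: 4·6+6·5+4·3 = 66 | 4·6+6·6+1·6 = 66
gcd(4,6,4,4,6,1) = 1

Coefficients: [4, 6, 4, 4, 6, 1]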